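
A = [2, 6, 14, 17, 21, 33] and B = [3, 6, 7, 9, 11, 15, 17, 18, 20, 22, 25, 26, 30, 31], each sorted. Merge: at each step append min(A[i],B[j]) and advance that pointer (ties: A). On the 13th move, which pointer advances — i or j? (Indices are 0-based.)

i=0 j=0: A[i]=2<=B[j]=3 take 2, i++
i=1 j=0: A[i]=6>B[j]=3 take 3, j++
i=1 j=1: A[i]=6<=B[j]=6 take 6, i++
i=2 j=1: A[i]=14>B[j]=6 take 6, j++
i=2 j=2: A[i]=14>B[j]=7 take 7, j++
i=2 j=3: A[i]=14>B[j]=9 take 9, j++
i=2 j=4: A[i]=14>B[j]=11 take 11, j++
i=2 j=5: A[i]=14<=B[j]=15 take 14, i++
i=3 j=5: A[i]=17>B[j]=15 take 15, j++
i=3 j=6: A[i]=17<=B[j]=17 take 17, i++
i=4 j=6: A[i]=21>B[j]=17 take 17, j++
i=4 j=7: A[i]=21>B[j]=18 take 18, j++
i=4 j=8: A[i]=21>B[j]=20 take 20, j++

j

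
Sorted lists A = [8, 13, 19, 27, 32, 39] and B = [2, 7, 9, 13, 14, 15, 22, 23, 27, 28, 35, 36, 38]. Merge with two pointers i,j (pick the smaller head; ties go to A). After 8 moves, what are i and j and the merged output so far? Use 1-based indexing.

i=3, j=7, merged so far=[2, 7, 8, 9, 13, 13, 14, 15]

[i=1,j=1] A[i]=8>B[j]=2 take 2 → j++
[i=1,j=2] A[i]=8>B[j]=7 take 7 → j++
[i=1,j=3] A[i]=8<=B[j]=9 take 8 → i++
[i=2,j=3] A[i]=13>B[j]=9 take 9 → j++
[i=2,j=4] A[i]=13<=B[j]=13 take 13 → i++
[i=3,j=4] A[i]=19>B[j]=13 take 13 → j++
[i=3,j=5] A[i]=19>B[j]=14 take 14 → j++
[i=3,j=6] A[i]=19>B[j]=15 take 15 → j++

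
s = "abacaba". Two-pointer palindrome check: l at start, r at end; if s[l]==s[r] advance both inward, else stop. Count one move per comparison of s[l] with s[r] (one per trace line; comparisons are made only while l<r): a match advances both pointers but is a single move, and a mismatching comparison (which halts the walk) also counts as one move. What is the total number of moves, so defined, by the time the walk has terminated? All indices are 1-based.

3 moves

[1,7] 'a'=='a' → l++,r--
[2,6] 'b'=='b' → l++,r--
[3,5] 'a'=='a' → l++,r--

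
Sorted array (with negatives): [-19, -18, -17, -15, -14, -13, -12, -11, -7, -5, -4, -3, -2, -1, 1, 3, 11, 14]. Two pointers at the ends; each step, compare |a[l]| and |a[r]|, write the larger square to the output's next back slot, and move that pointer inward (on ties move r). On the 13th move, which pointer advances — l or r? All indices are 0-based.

l

[0,17] |-19|>|14| out[17]=361 → l++
[1,17] |-18|>|14| out[16]=324 → l++
[2,17] |-17|>|14| out[15]=289 → l++
[3,17] |-15|>|14| out[14]=225 → l++
[4,17] |-14|<=|14| out[13]=196 → r--
[4,16] |-14|>|11| out[12]=196 → l++
[5,16] |-13|>|11| out[11]=169 → l++
[6,16] |-12|>|11| out[10]=144 → l++
[7,16] |-11|<=|11| out[9]=121 → r--
[7,15] |-11|>|3| out[8]=121 → l++
[8,15] |-7|>|3| out[7]=49 → l++
[9,15] |-5|>|3| out[6]=25 → l++
[10,15] |-4|>|3| out[5]=16 → l++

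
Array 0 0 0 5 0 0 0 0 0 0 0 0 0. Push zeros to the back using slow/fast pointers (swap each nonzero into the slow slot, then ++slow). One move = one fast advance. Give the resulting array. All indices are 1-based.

[5, 0, 0, 0, 0, 0, 0, 0, 0, 0, 0, 0, 0]

slow=1 fast=1: a[fast]=0, fast++
slow=1 fast=2: a[fast]=0, fast++
slow=1 fast=3: a[fast]=0, fast++
slow=1 fast=4: a[fast]=5≠0 swap→a[1]=5, slow++,fast++
slow=2 fast=5: a[fast]=0, fast++
slow=2 fast=6: a[fast]=0, fast++
slow=2 fast=7: a[fast]=0, fast++
slow=2 fast=8: a[fast]=0, fast++
slow=2 fast=9: a[fast]=0, fast++
slow=2 fast=10: a[fast]=0, fast++
slow=2 fast=11: a[fast]=0, fast++
slow=2 fast=12: a[fast]=0, fast++
slow=2 fast=13: a[fast]=0, fast++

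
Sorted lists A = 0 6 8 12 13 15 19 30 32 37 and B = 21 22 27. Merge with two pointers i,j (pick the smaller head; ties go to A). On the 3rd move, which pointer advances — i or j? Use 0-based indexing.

[i=0,j=0] A[i]=0<=B[j]=21 take 0 → i++
[i=1,j=0] A[i]=6<=B[j]=21 take 6 → i++
[i=2,j=0] A[i]=8<=B[j]=21 take 8 → i++

i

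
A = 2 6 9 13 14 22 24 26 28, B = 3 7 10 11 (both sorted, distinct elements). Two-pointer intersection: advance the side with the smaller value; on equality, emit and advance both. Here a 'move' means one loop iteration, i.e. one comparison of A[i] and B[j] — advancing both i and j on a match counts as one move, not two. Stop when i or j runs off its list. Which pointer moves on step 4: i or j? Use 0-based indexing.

[i=0,j=0] 2<3 → i++
[i=1,j=0] 6>3 → j++
[i=1,j=1] 6<7 → i++
[i=2,j=1] 9>7 → j++

j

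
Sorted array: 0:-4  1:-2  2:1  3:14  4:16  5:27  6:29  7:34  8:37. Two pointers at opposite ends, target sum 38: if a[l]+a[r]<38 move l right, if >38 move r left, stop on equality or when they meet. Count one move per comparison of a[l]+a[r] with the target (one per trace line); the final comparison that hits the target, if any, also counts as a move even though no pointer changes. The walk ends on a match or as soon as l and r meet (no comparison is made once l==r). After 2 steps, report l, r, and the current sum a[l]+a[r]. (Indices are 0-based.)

[0,8] -4+37=33 <38 → l++
[1,8] -2+37=35 <38 → l++

l=2, r=8, sum=38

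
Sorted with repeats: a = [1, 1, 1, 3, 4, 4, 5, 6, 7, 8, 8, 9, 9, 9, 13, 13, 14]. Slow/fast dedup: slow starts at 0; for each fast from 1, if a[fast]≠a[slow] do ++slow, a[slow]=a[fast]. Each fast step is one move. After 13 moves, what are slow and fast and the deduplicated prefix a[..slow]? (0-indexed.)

(s=0,f=1) a[fast]=1=a[slow] dup → fast++
(s=0,f=2) a[fast]=1=a[slow] dup → fast++
(s=0,f=3) a[fast]=3≠a[slow]=1 write a[1]=3 → slow++,fast++
(s=1,f=4) a[fast]=4≠a[slow]=3 write a[2]=4 → slow++,fast++
(s=2,f=5) a[fast]=4=a[slow] dup → fast++
(s=2,f=6) a[fast]=5≠a[slow]=4 write a[3]=5 → slow++,fast++
(s=3,f=7) a[fast]=6≠a[slow]=5 write a[4]=6 → slow++,fast++
(s=4,f=8) a[fast]=7≠a[slow]=6 write a[5]=7 → slow++,fast++
(s=5,f=9) a[fast]=8≠a[slow]=7 write a[6]=8 → slow++,fast++
(s=6,f=10) a[fast]=8=a[slow] dup → fast++
(s=6,f=11) a[fast]=9≠a[slow]=8 write a[7]=9 → slow++,fast++
(s=7,f=12) a[fast]=9=a[slow] dup → fast++
(s=7,f=13) a[fast]=9=a[slow] dup → fast++

slow=7, fast=14, prefix=[1, 3, 4, 5, 6, 7, 8, 9]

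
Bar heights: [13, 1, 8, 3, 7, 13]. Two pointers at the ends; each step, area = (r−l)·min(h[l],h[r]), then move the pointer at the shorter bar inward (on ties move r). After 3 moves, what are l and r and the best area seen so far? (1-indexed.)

l=1 r=6: min(13,13)*5=65 best=65 *, r--
l=1 r=5: min(13,7)*4=28 best=65, r--
l=1 r=4: min(13,3)*3=9 best=65, r--

l=1, r=3, best area=65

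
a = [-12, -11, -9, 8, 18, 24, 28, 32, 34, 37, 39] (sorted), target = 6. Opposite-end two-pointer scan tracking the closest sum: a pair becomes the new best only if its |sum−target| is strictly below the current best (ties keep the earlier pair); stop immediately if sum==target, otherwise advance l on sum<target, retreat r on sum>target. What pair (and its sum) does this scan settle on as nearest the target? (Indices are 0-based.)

[0,10] -12+39=27 d=21 * → r--
[0,9] -12+37=25 d=19 * → r--
[0,8] -12+34=22 d=16 * → r--
[0,7] -12+32=20 d=14 * → r--
[0,6] -12+28=16 d=10 * → r--
[0,5] -12+24=12 d=6 * → r--
[0,4] -12+18=6 d=0 * → stop

pair (-12, 18) with sum 6 (|Δ|=0)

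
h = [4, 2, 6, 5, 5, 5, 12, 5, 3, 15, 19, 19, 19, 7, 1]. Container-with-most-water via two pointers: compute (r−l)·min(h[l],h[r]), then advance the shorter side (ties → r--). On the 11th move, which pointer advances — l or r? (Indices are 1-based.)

l=1 r=15: min(4,1)*14=14 best=14 *, r--
l=1 r=14: min(4,7)*13=52 best=52 *, l++
l=2 r=14: min(2,7)*12=24 best=52, l++
l=3 r=14: min(6,7)*11=66 best=66 *, l++
l=4 r=14: min(5,7)*10=50 best=66, l++
l=5 r=14: min(5,7)*9=45 best=66, l++
l=6 r=14: min(5,7)*8=40 best=66, l++
l=7 r=14: min(12,7)*7=49 best=66, r--
l=7 r=13: min(12,19)*6=72 best=72 *, l++
l=8 r=13: min(5,19)*5=25 best=72, l++
l=9 r=13: min(3,19)*4=12 best=72, l++

l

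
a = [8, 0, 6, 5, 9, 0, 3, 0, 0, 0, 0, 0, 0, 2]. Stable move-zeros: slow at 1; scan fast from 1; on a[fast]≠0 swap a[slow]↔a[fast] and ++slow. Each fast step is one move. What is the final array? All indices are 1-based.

(s=1,f=1) a[fast]=8≠0 swap→a[1]=8 → slow++,fast++
(s=2,f=2) a[fast]=0 → fast++
(s=2,f=3) a[fast]=6≠0 swap→a[2]=6 → slow++,fast++
(s=3,f=4) a[fast]=5≠0 swap→a[3]=5 → slow++,fast++
(s=4,f=5) a[fast]=9≠0 swap→a[4]=9 → slow++,fast++
(s=5,f=6) a[fast]=0 → fast++
(s=5,f=7) a[fast]=3≠0 swap→a[5]=3 → slow++,fast++
(s=6,f=8) a[fast]=0 → fast++
(s=6,f=9) a[fast]=0 → fast++
(s=6,f=10) a[fast]=0 → fast++
(s=6,f=11) a[fast]=0 → fast++
(s=6,f=12) a[fast]=0 → fast++
(s=6,f=13) a[fast]=0 → fast++
(s=6,f=14) a[fast]=2≠0 swap→a[6]=2 → slow++,fast++

[8, 6, 5, 9, 3, 2, 0, 0, 0, 0, 0, 0, 0, 0]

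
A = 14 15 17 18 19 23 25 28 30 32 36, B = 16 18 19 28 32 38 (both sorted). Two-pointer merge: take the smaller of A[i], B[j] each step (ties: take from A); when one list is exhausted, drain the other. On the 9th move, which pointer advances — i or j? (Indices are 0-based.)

i=0 j=0: A[i]=14<=B[j]=16 take 14, i++
i=1 j=0: A[i]=15<=B[j]=16 take 15, i++
i=2 j=0: A[i]=17>B[j]=16 take 16, j++
i=2 j=1: A[i]=17<=B[j]=18 take 17, i++
i=3 j=1: A[i]=18<=B[j]=18 take 18, i++
i=4 j=1: A[i]=19>B[j]=18 take 18, j++
i=4 j=2: A[i]=19<=B[j]=19 take 19, i++
i=5 j=2: A[i]=23>B[j]=19 take 19, j++
i=5 j=3: A[i]=23<=B[j]=28 take 23, i++

i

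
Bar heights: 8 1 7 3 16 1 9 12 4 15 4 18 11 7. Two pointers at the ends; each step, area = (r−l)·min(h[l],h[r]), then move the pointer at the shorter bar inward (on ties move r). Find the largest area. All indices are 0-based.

max area = 112

l=0 r=13: min(8,7)*13=91 best=91 *, r--
l=0 r=12: min(8,11)*12=96 best=96 *, l++
l=1 r=12: min(1,11)*11=11 best=96, l++
l=2 r=12: min(7,11)*10=70 best=96, l++
l=3 r=12: min(3,11)*9=27 best=96, l++
l=4 r=12: min(16,11)*8=88 best=96, r--
l=4 r=11: min(16,18)*7=112 best=112 *, l++
l=5 r=11: min(1,18)*6=6 best=112, l++
l=6 r=11: min(9,18)*5=45 best=112, l++
l=7 r=11: min(12,18)*4=48 best=112, l++
l=8 r=11: min(4,18)*3=12 best=112, l++
l=9 r=11: min(15,18)*2=30 best=112, l++
l=10 r=11: min(4,18)*1=4 best=112, l++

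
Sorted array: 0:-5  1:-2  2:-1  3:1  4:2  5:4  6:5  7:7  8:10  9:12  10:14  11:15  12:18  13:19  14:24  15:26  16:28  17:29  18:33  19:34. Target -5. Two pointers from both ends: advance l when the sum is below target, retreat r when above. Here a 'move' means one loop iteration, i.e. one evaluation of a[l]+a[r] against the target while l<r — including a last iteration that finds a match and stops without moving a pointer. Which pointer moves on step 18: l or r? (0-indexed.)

l

l=0 r=19: -5+34=29 >-5, r--
l=0 r=18: -5+33=28 >-5, r--
l=0 r=17: -5+29=24 >-5, r--
l=0 r=16: -5+28=23 >-5, r--
l=0 r=15: -5+26=21 >-5, r--
l=0 r=14: -5+24=19 >-5, r--
l=0 r=13: -5+19=14 >-5, r--
l=0 r=12: -5+18=13 >-5, r--
l=0 r=11: -5+15=10 >-5, r--
l=0 r=10: -5+14=9 >-5, r--
l=0 r=9: -5+12=7 >-5, r--
l=0 r=8: -5+10=5 >-5, r--
l=0 r=7: -5+7=2 >-5, r--
l=0 r=6: -5+5=0 >-5, r--
l=0 r=5: -5+4=-1 >-5, r--
l=0 r=4: -5+2=-3 >-5, r--
l=0 r=3: -5+1=-4 >-5, r--
l=0 r=2: -5+-1=-6 <-5, l++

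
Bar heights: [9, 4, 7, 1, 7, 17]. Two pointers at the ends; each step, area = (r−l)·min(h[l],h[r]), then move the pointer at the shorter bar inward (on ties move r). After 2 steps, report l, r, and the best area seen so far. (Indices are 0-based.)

l=2, r=5, best area=45

[0,5] min(9,17)*5=45 best=45 * → l++
[1,5] min(4,17)*4=16 best=45 → l++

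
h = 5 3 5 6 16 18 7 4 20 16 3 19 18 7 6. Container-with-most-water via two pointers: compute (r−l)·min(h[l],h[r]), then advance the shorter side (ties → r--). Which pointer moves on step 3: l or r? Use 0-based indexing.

l

[0,14] min(5,6)*14=70 best=70 * → l++
[1,14] min(3,6)*13=39 best=70 → l++
[2,14] min(5,6)*12=60 best=70 → l++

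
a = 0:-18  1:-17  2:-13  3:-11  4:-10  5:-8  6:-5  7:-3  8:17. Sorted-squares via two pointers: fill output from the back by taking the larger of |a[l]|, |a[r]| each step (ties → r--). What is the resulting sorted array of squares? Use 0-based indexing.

[9, 25, 64, 100, 121, 169, 289, 289, 324]

l=0 r=8: |-18|>|17| out[8]=324, l++
l=1 r=8: |-17|<=|17| out[7]=289, r--
l=1 r=7: |-17|>|-3| out[6]=289, l++
l=2 r=7: |-13|>|-3| out[5]=169, l++
l=3 r=7: |-11|>|-3| out[4]=121, l++
l=4 r=7: |-10|>|-3| out[3]=100, l++
l=5 r=7: |-8|>|-3| out[2]=64, l++
l=6 r=7: |-5|>|-3| out[1]=25, l++
l=7 r=7: |-3|<=|-3| out[0]=9, r--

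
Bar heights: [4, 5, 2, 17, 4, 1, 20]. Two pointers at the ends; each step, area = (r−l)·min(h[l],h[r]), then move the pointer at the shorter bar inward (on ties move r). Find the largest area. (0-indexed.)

[0,6] min(4,20)*6=24 best=24 * → l++
[1,6] min(5,20)*5=25 best=25 * → l++
[2,6] min(2,20)*4=8 best=25 → l++
[3,6] min(17,20)*3=51 best=51 * → l++
[4,6] min(4,20)*2=8 best=51 → l++
[5,6] min(1,20)*1=1 best=51 → l++

max area = 51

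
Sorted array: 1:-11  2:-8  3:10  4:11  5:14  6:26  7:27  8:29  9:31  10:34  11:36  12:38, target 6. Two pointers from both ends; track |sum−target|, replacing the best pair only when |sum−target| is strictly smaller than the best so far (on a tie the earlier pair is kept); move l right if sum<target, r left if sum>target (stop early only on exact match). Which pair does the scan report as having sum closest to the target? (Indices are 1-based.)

[1,12] -11+38=27 d=21 * → r--
[1,11] -11+36=25 d=19 * → r--
[1,10] -11+34=23 d=17 * → r--
[1,9] -11+31=20 d=14 * → r--
[1,8] -11+29=18 d=12 * → r--
[1,7] -11+27=16 d=10 * → r--
[1,6] -11+26=15 d=9 * → r--
[1,5] -11+14=3 d=3 * → l++
[2,5] -8+14=6 d=0 * → stop

pair (-8, 14) with sum 6 (|Δ|=0)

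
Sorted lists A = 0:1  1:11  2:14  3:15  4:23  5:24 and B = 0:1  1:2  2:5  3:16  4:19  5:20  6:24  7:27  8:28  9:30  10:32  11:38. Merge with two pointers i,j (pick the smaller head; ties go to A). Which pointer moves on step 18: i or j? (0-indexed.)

[i=0,j=0] A[i]=1<=B[j]=1 take 1 → i++
[i=1,j=0] A[i]=11>B[j]=1 take 1 → j++
[i=1,j=1] A[i]=11>B[j]=2 take 2 → j++
[i=1,j=2] A[i]=11>B[j]=5 take 5 → j++
[i=1,j=3] A[i]=11<=B[j]=16 take 11 → i++
[i=2,j=3] A[i]=14<=B[j]=16 take 14 → i++
[i=3,j=3] A[i]=15<=B[j]=16 take 15 → i++
[i=4,j=3] A[i]=23>B[j]=16 take 16 → j++
[i=4,j=4] A[i]=23>B[j]=19 take 19 → j++
[i=4,j=5] A[i]=23>B[j]=20 take 20 → j++
[i=4,j=6] A[i]=23<=B[j]=24 take 23 → i++
[i=5,j=6] A[i]=24<=B[j]=24 take 24 → i++
[i=6,j=6] A done, take B[j]=24 → j++
[i=6,j=7] A done, take B[j]=27 → j++
[i=6,j=8] A done, take B[j]=28 → j++
[i=6,j=9] A done, take B[j]=30 → j++
[i=6,j=10] A done, take B[j]=32 → j++
[i=6,j=11] A done, take B[j]=38 → j++

j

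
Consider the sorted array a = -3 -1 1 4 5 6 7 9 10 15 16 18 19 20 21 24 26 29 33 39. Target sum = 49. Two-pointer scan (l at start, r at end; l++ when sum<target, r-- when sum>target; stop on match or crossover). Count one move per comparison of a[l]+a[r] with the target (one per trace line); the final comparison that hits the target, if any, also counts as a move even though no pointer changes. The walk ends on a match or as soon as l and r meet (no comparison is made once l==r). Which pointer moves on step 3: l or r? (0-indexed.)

l=0 r=19: -3+39=36 <49, l++
l=1 r=19: -1+39=38 <49, l++
l=2 r=19: 1+39=40 <49, l++

l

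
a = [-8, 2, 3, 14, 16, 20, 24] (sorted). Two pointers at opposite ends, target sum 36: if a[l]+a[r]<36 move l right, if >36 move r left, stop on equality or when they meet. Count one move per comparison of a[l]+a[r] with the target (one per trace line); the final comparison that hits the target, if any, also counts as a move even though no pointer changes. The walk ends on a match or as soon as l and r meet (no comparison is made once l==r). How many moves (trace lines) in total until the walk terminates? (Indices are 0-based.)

6 moves

l=0 r=6: -8+24=16 <36, l++
l=1 r=6: 2+24=26 <36, l++
l=2 r=6: 3+24=27 <36, l++
l=3 r=6: 14+24=38 >36, r--
l=3 r=5: 14+20=34 <36, l++
l=4 r=5: 16+20=36, found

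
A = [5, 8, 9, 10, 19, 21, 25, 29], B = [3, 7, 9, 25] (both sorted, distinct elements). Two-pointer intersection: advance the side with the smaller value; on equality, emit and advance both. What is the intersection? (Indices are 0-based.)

i=0 j=0: 5>3, j++
i=0 j=1: 5<7, i++
i=1 j=1: 8>7, j++
i=1 j=2: 8<9, i++
i=2 j=2: 9==9 emit, i++,j++
i=3 j=3: 10<25, i++
i=4 j=3: 19<25, i++
i=5 j=3: 21<25, i++
i=6 j=3: 25==25 emit, i++,j++

intersection = [9, 25]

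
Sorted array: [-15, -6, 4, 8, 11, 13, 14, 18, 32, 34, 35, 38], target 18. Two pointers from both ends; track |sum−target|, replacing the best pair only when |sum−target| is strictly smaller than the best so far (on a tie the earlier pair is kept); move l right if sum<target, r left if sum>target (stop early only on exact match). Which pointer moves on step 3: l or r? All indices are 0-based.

[0,11] -15+38=23 d=5 * → r--
[0,10] -15+35=20 d=2 * → r--
[0,9] -15+34=19 d=1 * → r--

r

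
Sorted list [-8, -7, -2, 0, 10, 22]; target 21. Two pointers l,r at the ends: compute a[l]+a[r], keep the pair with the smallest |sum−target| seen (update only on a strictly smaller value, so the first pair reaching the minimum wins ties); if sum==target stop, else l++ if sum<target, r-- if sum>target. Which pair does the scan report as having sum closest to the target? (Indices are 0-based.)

pair (-2, 22) with sum 20 (|Δ|=1)

l=0 r=5: -8+22=14 d=7 *, l++
l=1 r=5: -7+22=15 d=6 *, l++
l=2 r=5: -2+22=20 d=1 *, l++
l=3 r=5: 0+22=22 d=1, r--
l=3 r=4: 0+10=10 d=11, l++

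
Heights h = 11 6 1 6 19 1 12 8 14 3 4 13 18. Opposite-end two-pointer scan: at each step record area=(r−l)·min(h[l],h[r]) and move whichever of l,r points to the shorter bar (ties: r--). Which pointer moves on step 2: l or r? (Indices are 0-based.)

[0,12] min(11,18)*12=132 best=132 * → l++
[1,12] min(6,18)*11=66 best=132 → l++

l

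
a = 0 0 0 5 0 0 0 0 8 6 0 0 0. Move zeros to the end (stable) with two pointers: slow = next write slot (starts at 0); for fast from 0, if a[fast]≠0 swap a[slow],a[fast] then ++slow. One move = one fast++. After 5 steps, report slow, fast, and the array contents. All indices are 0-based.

slow=1, fast=5, a=[5, 0, 0, 0, 0, 0, 0, 0, 8, 6, 0, 0, 0]

(s=0,f=0) a[fast]=0 → fast++
(s=0,f=1) a[fast]=0 → fast++
(s=0,f=2) a[fast]=0 → fast++
(s=0,f=3) a[fast]=5≠0 swap→a[0]=5 → slow++,fast++
(s=1,f=4) a[fast]=0 → fast++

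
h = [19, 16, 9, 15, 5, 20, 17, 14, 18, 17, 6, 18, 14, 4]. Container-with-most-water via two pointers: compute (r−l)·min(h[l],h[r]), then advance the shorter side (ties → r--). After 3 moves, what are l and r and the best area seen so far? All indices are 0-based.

l=0 r=13: min(19,4)*13=52 best=52 *, r--
l=0 r=12: min(19,14)*12=168 best=168 *, r--
l=0 r=11: min(19,18)*11=198 best=198 *, r--

l=0, r=10, best area=198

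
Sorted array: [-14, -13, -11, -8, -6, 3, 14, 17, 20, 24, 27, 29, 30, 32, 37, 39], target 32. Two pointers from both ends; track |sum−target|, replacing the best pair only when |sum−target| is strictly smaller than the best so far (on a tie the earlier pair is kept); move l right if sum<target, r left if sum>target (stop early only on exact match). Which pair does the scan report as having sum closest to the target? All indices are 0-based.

pair (3, 29) with sum 32 (|Δ|=0)

[0,15] -14+39=25 d=7 * → l++
[1,15] -13+39=26 d=6 * → l++
[2,15] -11+39=28 d=4 * → l++
[3,15] -8+39=31 d=1 * → l++
[4,15] -6+39=33 d=1 → r--
[4,14] -6+37=31 d=1 → l++
[5,14] 3+37=40 d=8 → r--
[5,13] 3+32=35 d=3 → r--
[5,12] 3+30=33 d=1 → r--
[5,11] 3+29=32 d=0 * → stop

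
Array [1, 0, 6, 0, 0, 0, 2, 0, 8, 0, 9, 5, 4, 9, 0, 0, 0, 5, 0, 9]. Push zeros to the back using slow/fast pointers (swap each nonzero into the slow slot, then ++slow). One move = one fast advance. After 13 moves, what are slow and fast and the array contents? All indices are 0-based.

(s=0,f=0) a[fast]=1≠0 swap→a[0]=1 → slow++,fast++
(s=1,f=1) a[fast]=0 → fast++
(s=1,f=2) a[fast]=6≠0 swap→a[1]=6 → slow++,fast++
(s=2,f=3) a[fast]=0 → fast++
(s=2,f=4) a[fast]=0 → fast++
(s=2,f=5) a[fast]=0 → fast++
(s=2,f=6) a[fast]=2≠0 swap→a[2]=2 → slow++,fast++
(s=3,f=7) a[fast]=0 → fast++
(s=3,f=8) a[fast]=8≠0 swap→a[3]=8 → slow++,fast++
(s=4,f=9) a[fast]=0 → fast++
(s=4,f=10) a[fast]=9≠0 swap→a[4]=9 → slow++,fast++
(s=5,f=11) a[fast]=5≠0 swap→a[5]=5 → slow++,fast++
(s=6,f=12) a[fast]=4≠0 swap→a[6]=4 → slow++,fast++

slow=7, fast=13, a=[1, 6, 2, 8, 9, 5, 4, 0, 0, 0, 0, 0, 0, 9, 0, 0, 0, 5, 0, 9]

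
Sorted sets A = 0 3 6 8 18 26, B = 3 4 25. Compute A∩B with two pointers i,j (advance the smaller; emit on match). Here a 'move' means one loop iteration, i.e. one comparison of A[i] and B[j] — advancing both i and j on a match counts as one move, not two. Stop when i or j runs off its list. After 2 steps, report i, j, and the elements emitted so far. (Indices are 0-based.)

i=2, j=1, emitted=[3]

[i=0,j=0] 0<3 → i++
[i=1,j=0] 3==3 emit → i++,j++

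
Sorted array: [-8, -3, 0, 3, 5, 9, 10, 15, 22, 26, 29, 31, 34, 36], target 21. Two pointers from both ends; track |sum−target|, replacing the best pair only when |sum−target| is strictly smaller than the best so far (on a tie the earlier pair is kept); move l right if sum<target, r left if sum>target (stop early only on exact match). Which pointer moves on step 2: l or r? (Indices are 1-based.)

[1,14] -8+36=28 d=7 * → r--
[1,13] -8+34=26 d=5 * → r--

r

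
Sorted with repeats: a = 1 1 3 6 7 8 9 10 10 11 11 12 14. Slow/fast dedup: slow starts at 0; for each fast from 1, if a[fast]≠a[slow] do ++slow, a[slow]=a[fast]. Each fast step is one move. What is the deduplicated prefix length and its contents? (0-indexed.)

length 10; prefix = [1, 3, 6, 7, 8, 9, 10, 11, 12, 14]

(s=0,f=1) a[fast]=1=a[slow] dup → fast++
(s=0,f=2) a[fast]=3≠a[slow]=1 write a[1]=3 → slow++,fast++
(s=1,f=3) a[fast]=6≠a[slow]=3 write a[2]=6 → slow++,fast++
(s=2,f=4) a[fast]=7≠a[slow]=6 write a[3]=7 → slow++,fast++
(s=3,f=5) a[fast]=8≠a[slow]=7 write a[4]=8 → slow++,fast++
(s=4,f=6) a[fast]=9≠a[slow]=8 write a[5]=9 → slow++,fast++
(s=5,f=7) a[fast]=10≠a[slow]=9 write a[6]=10 → slow++,fast++
(s=6,f=8) a[fast]=10=a[slow] dup → fast++
(s=6,f=9) a[fast]=11≠a[slow]=10 write a[7]=11 → slow++,fast++
(s=7,f=10) a[fast]=11=a[slow] dup → fast++
(s=7,f=11) a[fast]=12≠a[slow]=11 write a[8]=12 → slow++,fast++
(s=8,f=12) a[fast]=14≠a[slow]=12 write a[9]=14 → slow++,fast++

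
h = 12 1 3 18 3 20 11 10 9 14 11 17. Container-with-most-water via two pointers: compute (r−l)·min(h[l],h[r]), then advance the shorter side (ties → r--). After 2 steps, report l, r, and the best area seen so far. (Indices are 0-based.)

l=2, r=11, best area=132

[0,11] min(12,17)*11=132 best=132 * → l++
[1,11] min(1,17)*10=10 best=132 → l++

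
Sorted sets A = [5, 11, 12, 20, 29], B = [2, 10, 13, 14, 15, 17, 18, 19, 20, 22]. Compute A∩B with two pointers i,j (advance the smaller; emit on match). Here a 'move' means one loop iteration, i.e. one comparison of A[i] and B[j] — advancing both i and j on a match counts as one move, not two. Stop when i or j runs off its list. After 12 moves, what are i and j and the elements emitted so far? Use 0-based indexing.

[i=0,j=0] 5>2 → j++
[i=0,j=1] 5<10 → i++
[i=1,j=1] 11>10 → j++
[i=1,j=2] 11<13 → i++
[i=2,j=2] 12<13 → i++
[i=3,j=2] 20>13 → j++
[i=3,j=3] 20>14 → j++
[i=3,j=4] 20>15 → j++
[i=3,j=5] 20>17 → j++
[i=3,j=6] 20>18 → j++
[i=3,j=7] 20>19 → j++
[i=3,j=8] 20==20 emit → i++,j++

i=4, j=9, emitted=[20]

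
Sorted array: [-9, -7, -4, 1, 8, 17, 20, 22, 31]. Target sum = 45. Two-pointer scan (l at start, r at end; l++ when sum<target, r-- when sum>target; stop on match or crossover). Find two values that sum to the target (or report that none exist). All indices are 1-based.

l=1 r=9: -9+31=22 <45, l++
l=2 r=9: -7+31=24 <45, l++
l=3 r=9: -4+31=27 <45, l++
l=4 r=9: 1+31=32 <45, l++
l=5 r=9: 8+31=39 <45, l++
l=6 r=9: 17+31=48 >45, r--
l=6 r=8: 17+22=39 <45, l++
l=7 r=8: 20+22=42 <45, l++

no pair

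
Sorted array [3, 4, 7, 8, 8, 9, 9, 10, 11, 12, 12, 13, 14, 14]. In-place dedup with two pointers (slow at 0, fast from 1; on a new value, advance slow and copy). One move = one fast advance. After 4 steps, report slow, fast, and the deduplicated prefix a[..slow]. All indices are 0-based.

slow=3, fast=5, prefix=[3, 4, 7, 8]

slow=0 fast=1: a[fast]=4≠a[slow]=3 write a[1]=4, slow++,fast++
slow=1 fast=2: a[fast]=7≠a[slow]=4 write a[2]=7, slow++,fast++
slow=2 fast=3: a[fast]=8≠a[slow]=7 write a[3]=8, slow++,fast++
slow=3 fast=4: a[fast]=8=a[slow] dup, fast++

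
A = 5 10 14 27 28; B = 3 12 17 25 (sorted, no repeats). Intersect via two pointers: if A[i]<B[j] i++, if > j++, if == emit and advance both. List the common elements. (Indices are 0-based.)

i=0 j=0: 5>3, j++
i=0 j=1: 5<12, i++
i=1 j=1: 10<12, i++
i=2 j=1: 14>12, j++
i=2 j=2: 14<17, i++
i=3 j=2: 27>17, j++
i=3 j=3: 27>25, j++

intersection = []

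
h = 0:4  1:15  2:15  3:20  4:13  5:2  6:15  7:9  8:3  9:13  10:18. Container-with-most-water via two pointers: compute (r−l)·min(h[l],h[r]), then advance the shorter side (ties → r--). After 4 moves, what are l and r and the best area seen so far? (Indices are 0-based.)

l=3, r=9, best area=135

[0,10] min(4,18)*10=40 best=40 * → l++
[1,10] min(15,18)*9=135 best=135 * → l++
[2,10] min(15,18)*8=120 best=135 → l++
[3,10] min(20,18)*7=126 best=135 → r--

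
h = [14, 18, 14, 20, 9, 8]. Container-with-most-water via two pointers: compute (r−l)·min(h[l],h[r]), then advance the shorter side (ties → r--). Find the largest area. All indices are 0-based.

[0,5] min(14,8)*5=40 best=40 * → r--
[0,4] min(14,9)*4=36 best=40 → r--
[0,3] min(14,20)*3=42 best=42 * → l++
[1,3] min(18,20)*2=36 best=42 → l++
[2,3] min(14,20)*1=14 best=42 → l++

max area = 42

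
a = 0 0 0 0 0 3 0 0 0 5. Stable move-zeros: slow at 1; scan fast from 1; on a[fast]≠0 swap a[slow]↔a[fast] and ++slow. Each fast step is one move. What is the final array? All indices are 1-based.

slow=1 fast=1: a[fast]=0, fast++
slow=1 fast=2: a[fast]=0, fast++
slow=1 fast=3: a[fast]=0, fast++
slow=1 fast=4: a[fast]=0, fast++
slow=1 fast=5: a[fast]=0, fast++
slow=1 fast=6: a[fast]=3≠0 swap→a[1]=3, slow++,fast++
slow=2 fast=7: a[fast]=0, fast++
slow=2 fast=8: a[fast]=0, fast++
slow=2 fast=9: a[fast]=0, fast++
slow=2 fast=10: a[fast]=5≠0 swap→a[2]=5, slow++,fast++

[3, 5, 0, 0, 0, 0, 0, 0, 0, 0]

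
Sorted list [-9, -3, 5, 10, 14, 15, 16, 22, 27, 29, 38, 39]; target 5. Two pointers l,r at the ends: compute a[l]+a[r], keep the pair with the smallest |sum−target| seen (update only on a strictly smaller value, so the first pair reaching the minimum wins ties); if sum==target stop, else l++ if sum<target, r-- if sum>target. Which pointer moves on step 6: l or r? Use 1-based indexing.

r

[1,12] -9+39=30 d=25 * → r--
[1,11] -9+38=29 d=24 * → r--
[1,10] -9+29=20 d=15 * → r--
[1,9] -9+27=18 d=13 * → r--
[1,8] -9+22=13 d=8 * → r--
[1,7] -9+16=7 d=2 * → r--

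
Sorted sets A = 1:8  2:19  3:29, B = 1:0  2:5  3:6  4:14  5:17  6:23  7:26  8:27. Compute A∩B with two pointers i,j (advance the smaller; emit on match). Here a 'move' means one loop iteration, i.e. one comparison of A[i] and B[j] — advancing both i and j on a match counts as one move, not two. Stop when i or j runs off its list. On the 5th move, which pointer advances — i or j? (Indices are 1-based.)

i=1 j=1: 8>0, j++
i=1 j=2: 8>5, j++
i=1 j=3: 8>6, j++
i=1 j=4: 8<14, i++
i=2 j=4: 19>14, j++

j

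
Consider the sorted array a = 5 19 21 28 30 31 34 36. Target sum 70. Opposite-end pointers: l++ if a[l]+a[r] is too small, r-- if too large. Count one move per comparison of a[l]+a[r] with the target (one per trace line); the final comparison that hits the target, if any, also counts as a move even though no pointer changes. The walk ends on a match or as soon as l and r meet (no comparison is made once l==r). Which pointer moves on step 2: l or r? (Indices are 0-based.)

[0,7] 5+36=41 <70 → l++
[1,7] 19+36=55 <70 → l++

l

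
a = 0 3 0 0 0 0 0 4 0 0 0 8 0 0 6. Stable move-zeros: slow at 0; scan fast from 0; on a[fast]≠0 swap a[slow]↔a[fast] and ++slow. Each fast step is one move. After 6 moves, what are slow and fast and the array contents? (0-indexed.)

slow=0 fast=0: a[fast]=0, fast++
slow=0 fast=1: a[fast]=3≠0 swap→a[0]=3, slow++,fast++
slow=1 fast=2: a[fast]=0, fast++
slow=1 fast=3: a[fast]=0, fast++
slow=1 fast=4: a[fast]=0, fast++
slow=1 fast=5: a[fast]=0, fast++

slow=1, fast=6, a=[3, 0, 0, 0, 0, 0, 0, 4, 0, 0, 0, 8, 0, 0, 6]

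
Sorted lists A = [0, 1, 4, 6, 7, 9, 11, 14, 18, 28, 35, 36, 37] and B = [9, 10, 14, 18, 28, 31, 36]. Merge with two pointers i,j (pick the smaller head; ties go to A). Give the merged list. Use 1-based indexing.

[0, 1, 4, 6, 7, 9, 9, 10, 11, 14, 14, 18, 18, 28, 28, 31, 35, 36, 36, 37]

[i=1,j=1] A[i]=0<=B[j]=9 take 0 → i++
[i=2,j=1] A[i]=1<=B[j]=9 take 1 → i++
[i=3,j=1] A[i]=4<=B[j]=9 take 4 → i++
[i=4,j=1] A[i]=6<=B[j]=9 take 6 → i++
[i=5,j=1] A[i]=7<=B[j]=9 take 7 → i++
[i=6,j=1] A[i]=9<=B[j]=9 take 9 → i++
[i=7,j=1] A[i]=11>B[j]=9 take 9 → j++
[i=7,j=2] A[i]=11>B[j]=10 take 10 → j++
[i=7,j=3] A[i]=11<=B[j]=14 take 11 → i++
[i=8,j=3] A[i]=14<=B[j]=14 take 14 → i++
[i=9,j=3] A[i]=18>B[j]=14 take 14 → j++
[i=9,j=4] A[i]=18<=B[j]=18 take 18 → i++
[i=10,j=4] A[i]=28>B[j]=18 take 18 → j++
[i=10,j=5] A[i]=28<=B[j]=28 take 28 → i++
[i=11,j=5] A[i]=35>B[j]=28 take 28 → j++
[i=11,j=6] A[i]=35>B[j]=31 take 31 → j++
[i=11,j=7] A[i]=35<=B[j]=36 take 35 → i++
[i=12,j=7] A[i]=36<=B[j]=36 take 36 → i++
[i=13,j=7] A[i]=37>B[j]=36 take 36 → j++
[i=13,j=8] B done, take A[i]=37 → i++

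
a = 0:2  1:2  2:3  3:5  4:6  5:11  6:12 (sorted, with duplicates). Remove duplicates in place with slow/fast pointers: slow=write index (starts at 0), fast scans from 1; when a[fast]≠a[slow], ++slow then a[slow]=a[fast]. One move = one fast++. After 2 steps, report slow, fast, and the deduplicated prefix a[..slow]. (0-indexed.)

slow=1, fast=3, prefix=[2, 3]

(s=0,f=1) a[fast]=2=a[slow] dup → fast++
(s=0,f=2) a[fast]=3≠a[slow]=2 write a[1]=3 → slow++,fast++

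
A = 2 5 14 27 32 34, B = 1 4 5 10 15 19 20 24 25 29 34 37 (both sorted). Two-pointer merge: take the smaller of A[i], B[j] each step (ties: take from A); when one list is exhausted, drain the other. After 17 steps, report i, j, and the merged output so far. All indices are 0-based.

[i=0,j=0] A[i]=2>B[j]=1 take 1 → j++
[i=0,j=1] A[i]=2<=B[j]=4 take 2 → i++
[i=1,j=1] A[i]=5>B[j]=4 take 4 → j++
[i=1,j=2] A[i]=5<=B[j]=5 take 5 → i++
[i=2,j=2] A[i]=14>B[j]=5 take 5 → j++
[i=2,j=3] A[i]=14>B[j]=10 take 10 → j++
[i=2,j=4] A[i]=14<=B[j]=15 take 14 → i++
[i=3,j=4] A[i]=27>B[j]=15 take 15 → j++
[i=3,j=5] A[i]=27>B[j]=19 take 19 → j++
[i=3,j=6] A[i]=27>B[j]=20 take 20 → j++
[i=3,j=7] A[i]=27>B[j]=24 take 24 → j++
[i=3,j=8] A[i]=27>B[j]=25 take 25 → j++
[i=3,j=9] A[i]=27<=B[j]=29 take 27 → i++
[i=4,j=9] A[i]=32>B[j]=29 take 29 → j++
[i=4,j=10] A[i]=32<=B[j]=34 take 32 → i++
[i=5,j=10] A[i]=34<=B[j]=34 take 34 → i++
[i=6,j=10] A done, take B[j]=34 → j++

i=6, j=11, merged so far=[1, 2, 4, 5, 5, 10, 14, 15, 19, 20, 24, 25, 27, 29, 32, 34, 34]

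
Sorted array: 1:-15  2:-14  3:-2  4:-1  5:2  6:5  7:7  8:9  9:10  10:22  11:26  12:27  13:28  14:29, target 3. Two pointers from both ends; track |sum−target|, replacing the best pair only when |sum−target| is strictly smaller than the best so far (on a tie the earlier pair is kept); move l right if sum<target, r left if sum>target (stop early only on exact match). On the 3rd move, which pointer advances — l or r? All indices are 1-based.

l=1 r=14: -15+29=14 d=11 *, r--
l=1 r=13: -15+28=13 d=10 *, r--
l=1 r=12: -15+27=12 d=9 *, r--

r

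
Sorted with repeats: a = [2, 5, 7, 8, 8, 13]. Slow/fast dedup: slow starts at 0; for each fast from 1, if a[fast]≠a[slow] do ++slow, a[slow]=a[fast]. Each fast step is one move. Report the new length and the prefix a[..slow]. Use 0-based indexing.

length 5; prefix = [2, 5, 7, 8, 13]

(s=0,f=1) a[fast]=5≠a[slow]=2 write a[1]=5 → slow++,fast++
(s=1,f=2) a[fast]=7≠a[slow]=5 write a[2]=7 → slow++,fast++
(s=2,f=3) a[fast]=8≠a[slow]=7 write a[3]=8 → slow++,fast++
(s=3,f=4) a[fast]=8=a[slow] dup → fast++
(s=3,f=5) a[fast]=13≠a[slow]=8 write a[4]=13 → slow++,fast++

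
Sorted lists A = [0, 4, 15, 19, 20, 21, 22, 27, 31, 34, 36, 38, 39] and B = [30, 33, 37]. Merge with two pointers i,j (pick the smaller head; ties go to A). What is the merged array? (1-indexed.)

i=1 j=1: A[i]=0<=B[j]=30 take 0, i++
i=2 j=1: A[i]=4<=B[j]=30 take 4, i++
i=3 j=1: A[i]=15<=B[j]=30 take 15, i++
i=4 j=1: A[i]=19<=B[j]=30 take 19, i++
i=5 j=1: A[i]=20<=B[j]=30 take 20, i++
i=6 j=1: A[i]=21<=B[j]=30 take 21, i++
i=7 j=1: A[i]=22<=B[j]=30 take 22, i++
i=8 j=1: A[i]=27<=B[j]=30 take 27, i++
i=9 j=1: A[i]=31>B[j]=30 take 30, j++
i=9 j=2: A[i]=31<=B[j]=33 take 31, i++
i=10 j=2: A[i]=34>B[j]=33 take 33, j++
i=10 j=3: A[i]=34<=B[j]=37 take 34, i++
i=11 j=3: A[i]=36<=B[j]=37 take 36, i++
i=12 j=3: A[i]=38>B[j]=37 take 37, j++
i=12 j=4: B done, take A[i]=38, i++
i=13 j=4: B done, take A[i]=39, i++

[0, 4, 15, 19, 20, 21, 22, 27, 30, 31, 33, 34, 36, 37, 38, 39]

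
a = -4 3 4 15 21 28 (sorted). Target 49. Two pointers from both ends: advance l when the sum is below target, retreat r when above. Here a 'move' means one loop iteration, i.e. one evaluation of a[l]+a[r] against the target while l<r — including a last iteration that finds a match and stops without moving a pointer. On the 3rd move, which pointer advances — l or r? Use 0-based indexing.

l=0 r=5: -4+28=24 <49, l++
l=1 r=5: 3+28=31 <49, l++
l=2 r=5: 4+28=32 <49, l++

l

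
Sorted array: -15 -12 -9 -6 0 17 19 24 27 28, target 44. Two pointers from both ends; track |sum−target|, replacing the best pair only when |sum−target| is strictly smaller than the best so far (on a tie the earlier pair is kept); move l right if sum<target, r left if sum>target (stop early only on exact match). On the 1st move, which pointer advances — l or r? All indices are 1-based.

l

l=1 r=10: -15+28=13 d=31 *, l++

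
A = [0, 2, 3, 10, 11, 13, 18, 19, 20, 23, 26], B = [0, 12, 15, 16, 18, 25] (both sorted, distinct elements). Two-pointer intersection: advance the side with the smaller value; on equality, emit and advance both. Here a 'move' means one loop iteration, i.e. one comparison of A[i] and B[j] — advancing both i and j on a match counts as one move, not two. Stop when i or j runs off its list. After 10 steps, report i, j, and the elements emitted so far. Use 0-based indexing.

[i=0,j=0] 0==0 emit → i++,j++
[i=1,j=1] 2<12 → i++
[i=2,j=1] 3<12 → i++
[i=3,j=1] 10<12 → i++
[i=4,j=1] 11<12 → i++
[i=5,j=1] 13>12 → j++
[i=5,j=2] 13<15 → i++
[i=6,j=2] 18>15 → j++
[i=6,j=3] 18>16 → j++
[i=6,j=4] 18==18 emit → i++,j++

i=7, j=5, emitted=[0, 18]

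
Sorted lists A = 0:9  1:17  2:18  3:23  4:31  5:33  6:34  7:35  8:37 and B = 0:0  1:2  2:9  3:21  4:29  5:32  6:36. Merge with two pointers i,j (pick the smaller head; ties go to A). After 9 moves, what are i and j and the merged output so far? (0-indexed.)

i=0 j=0: A[i]=9>B[j]=0 take 0, j++
i=0 j=1: A[i]=9>B[j]=2 take 2, j++
i=0 j=2: A[i]=9<=B[j]=9 take 9, i++
i=1 j=2: A[i]=17>B[j]=9 take 9, j++
i=1 j=3: A[i]=17<=B[j]=21 take 17, i++
i=2 j=3: A[i]=18<=B[j]=21 take 18, i++
i=3 j=3: A[i]=23>B[j]=21 take 21, j++
i=3 j=4: A[i]=23<=B[j]=29 take 23, i++
i=4 j=4: A[i]=31>B[j]=29 take 29, j++

i=4, j=5, merged so far=[0, 2, 9, 9, 17, 18, 21, 23, 29]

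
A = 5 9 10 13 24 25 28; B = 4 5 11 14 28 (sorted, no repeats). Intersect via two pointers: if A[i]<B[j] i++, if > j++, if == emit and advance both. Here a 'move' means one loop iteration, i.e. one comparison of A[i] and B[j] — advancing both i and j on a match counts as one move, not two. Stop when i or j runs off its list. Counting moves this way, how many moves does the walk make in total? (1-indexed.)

[i=1,j=1] 5>4 → j++
[i=1,j=2] 5==5 emit → i++,j++
[i=2,j=3] 9<11 → i++
[i=3,j=3] 10<11 → i++
[i=4,j=3] 13>11 → j++
[i=4,j=4] 13<14 → i++
[i=5,j=4] 24>14 → j++
[i=5,j=5] 24<28 → i++
[i=6,j=5] 25<28 → i++
[i=7,j=5] 28==28 emit → i++,j++

10 moves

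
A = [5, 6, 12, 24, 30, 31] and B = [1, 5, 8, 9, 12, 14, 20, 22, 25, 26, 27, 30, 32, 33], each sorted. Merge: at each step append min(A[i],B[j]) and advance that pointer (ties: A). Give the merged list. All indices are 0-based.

i=0 j=0: A[i]=5>B[j]=1 take 1, j++
i=0 j=1: A[i]=5<=B[j]=5 take 5, i++
i=1 j=1: A[i]=6>B[j]=5 take 5, j++
i=1 j=2: A[i]=6<=B[j]=8 take 6, i++
i=2 j=2: A[i]=12>B[j]=8 take 8, j++
i=2 j=3: A[i]=12>B[j]=9 take 9, j++
i=2 j=4: A[i]=12<=B[j]=12 take 12, i++
i=3 j=4: A[i]=24>B[j]=12 take 12, j++
i=3 j=5: A[i]=24>B[j]=14 take 14, j++
i=3 j=6: A[i]=24>B[j]=20 take 20, j++
i=3 j=7: A[i]=24>B[j]=22 take 22, j++
i=3 j=8: A[i]=24<=B[j]=25 take 24, i++
i=4 j=8: A[i]=30>B[j]=25 take 25, j++
i=4 j=9: A[i]=30>B[j]=26 take 26, j++
i=4 j=10: A[i]=30>B[j]=27 take 27, j++
i=4 j=11: A[i]=30<=B[j]=30 take 30, i++
i=5 j=11: A[i]=31>B[j]=30 take 30, j++
i=5 j=12: A[i]=31<=B[j]=32 take 31, i++
i=6 j=12: A done, take B[j]=32, j++
i=6 j=13: A done, take B[j]=33, j++

[1, 5, 5, 6, 8, 9, 12, 12, 14, 20, 22, 24, 25, 26, 27, 30, 30, 31, 32, 33]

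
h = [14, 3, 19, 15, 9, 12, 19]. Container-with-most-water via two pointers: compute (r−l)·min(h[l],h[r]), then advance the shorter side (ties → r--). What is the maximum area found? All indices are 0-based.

max area = 84

l=0 r=6: min(14,19)*6=84 best=84 *, l++
l=1 r=6: min(3,19)*5=15 best=84, l++
l=2 r=6: min(19,19)*4=76 best=84, r--
l=2 r=5: min(19,12)*3=36 best=84, r--
l=2 r=4: min(19,9)*2=18 best=84, r--
l=2 r=3: min(19,15)*1=15 best=84, r--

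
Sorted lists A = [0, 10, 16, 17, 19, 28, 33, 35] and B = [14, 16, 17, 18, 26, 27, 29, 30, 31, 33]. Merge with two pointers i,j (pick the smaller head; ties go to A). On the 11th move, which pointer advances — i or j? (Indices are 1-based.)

[i=1,j=1] A[i]=0<=B[j]=14 take 0 → i++
[i=2,j=1] A[i]=10<=B[j]=14 take 10 → i++
[i=3,j=1] A[i]=16>B[j]=14 take 14 → j++
[i=3,j=2] A[i]=16<=B[j]=16 take 16 → i++
[i=4,j=2] A[i]=17>B[j]=16 take 16 → j++
[i=4,j=3] A[i]=17<=B[j]=17 take 17 → i++
[i=5,j=3] A[i]=19>B[j]=17 take 17 → j++
[i=5,j=4] A[i]=19>B[j]=18 take 18 → j++
[i=5,j=5] A[i]=19<=B[j]=26 take 19 → i++
[i=6,j=5] A[i]=28>B[j]=26 take 26 → j++
[i=6,j=6] A[i]=28>B[j]=27 take 27 → j++

j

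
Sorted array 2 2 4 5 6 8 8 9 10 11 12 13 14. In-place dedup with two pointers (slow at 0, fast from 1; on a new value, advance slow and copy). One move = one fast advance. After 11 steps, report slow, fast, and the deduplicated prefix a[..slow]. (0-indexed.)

slow=0 fast=1: a[fast]=2=a[slow] dup, fast++
slow=0 fast=2: a[fast]=4≠a[slow]=2 write a[1]=4, slow++,fast++
slow=1 fast=3: a[fast]=5≠a[slow]=4 write a[2]=5, slow++,fast++
slow=2 fast=4: a[fast]=6≠a[slow]=5 write a[3]=6, slow++,fast++
slow=3 fast=5: a[fast]=8≠a[slow]=6 write a[4]=8, slow++,fast++
slow=4 fast=6: a[fast]=8=a[slow] dup, fast++
slow=4 fast=7: a[fast]=9≠a[slow]=8 write a[5]=9, slow++,fast++
slow=5 fast=8: a[fast]=10≠a[slow]=9 write a[6]=10, slow++,fast++
slow=6 fast=9: a[fast]=11≠a[slow]=10 write a[7]=11, slow++,fast++
slow=7 fast=10: a[fast]=12≠a[slow]=11 write a[8]=12, slow++,fast++
slow=8 fast=11: a[fast]=13≠a[slow]=12 write a[9]=13, slow++,fast++

slow=9, fast=12, prefix=[2, 4, 5, 6, 8, 9, 10, 11, 12, 13]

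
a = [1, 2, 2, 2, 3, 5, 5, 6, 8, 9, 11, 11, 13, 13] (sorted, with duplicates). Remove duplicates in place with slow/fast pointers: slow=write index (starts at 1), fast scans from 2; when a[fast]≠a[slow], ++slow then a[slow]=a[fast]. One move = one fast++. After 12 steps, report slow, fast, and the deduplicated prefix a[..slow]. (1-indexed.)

slow=9, fast=14, prefix=[1, 2, 3, 5, 6, 8, 9, 11, 13]

(s=1,f=2) a[fast]=2≠a[slow]=1 write a[2]=2 → slow++,fast++
(s=2,f=3) a[fast]=2=a[slow] dup → fast++
(s=2,f=4) a[fast]=2=a[slow] dup → fast++
(s=2,f=5) a[fast]=3≠a[slow]=2 write a[3]=3 → slow++,fast++
(s=3,f=6) a[fast]=5≠a[slow]=3 write a[4]=5 → slow++,fast++
(s=4,f=7) a[fast]=5=a[slow] dup → fast++
(s=4,f=8) a[fast]=6≠a[slow]=5 write a[5]=6 → slow++,fast++
(s=5,f=9) a[fast]=8≠a[slow]=6 write a[6]=8 → slow++,fast++
(s=6,f=10) a[fast]=9≠a[slow]=8 write a[7]=9 → slow++,fast++
(s=7,f=11) a[fast]=11≠a[slow]=9 write a[8]=11 → slow++,fast++
(s=8,f=12) a[fast]=11=a[slow] dup → fast++
(s=8,f=13) a[fast]=13≠a[slow]=11 write a[9]=13 → slow++,fast++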